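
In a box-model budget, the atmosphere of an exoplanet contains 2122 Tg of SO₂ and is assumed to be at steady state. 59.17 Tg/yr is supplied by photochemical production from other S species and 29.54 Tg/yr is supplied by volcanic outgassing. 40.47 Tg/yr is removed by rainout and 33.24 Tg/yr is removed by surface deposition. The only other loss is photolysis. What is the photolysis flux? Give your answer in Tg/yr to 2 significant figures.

15 Tg/yr

At steady state ΣF_in = ΣF_out.
ΣF_in = 59.17 + 29.54 = 88.710 Tg/yr.
Photolysis flux = ΣF_in − (40.47 + 33.24) = 88.710 − 73.71 = 15.00 Tg/yr.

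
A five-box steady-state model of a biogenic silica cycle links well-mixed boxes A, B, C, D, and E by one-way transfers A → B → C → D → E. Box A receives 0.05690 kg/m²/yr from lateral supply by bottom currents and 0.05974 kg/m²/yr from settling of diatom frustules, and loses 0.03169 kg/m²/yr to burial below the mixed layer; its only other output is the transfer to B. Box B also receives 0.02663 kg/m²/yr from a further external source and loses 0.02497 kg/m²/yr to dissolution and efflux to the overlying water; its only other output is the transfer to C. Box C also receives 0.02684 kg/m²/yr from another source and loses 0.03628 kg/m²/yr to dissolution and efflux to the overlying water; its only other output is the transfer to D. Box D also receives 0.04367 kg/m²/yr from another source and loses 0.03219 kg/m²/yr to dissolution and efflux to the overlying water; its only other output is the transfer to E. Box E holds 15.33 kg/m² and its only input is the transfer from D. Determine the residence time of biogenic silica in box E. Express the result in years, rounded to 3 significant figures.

Box A: F(A→B) = (0.05690 + 0.05974) − 0.03169 = 0.084950 kg/m²/yr.
Box B: F(B→C) = (0.084950 + 0.02663) − 0.02497 = 0.086610 kg/m²/yr.
Box C: F(C→D) = (0.086610 + 0.02684) − 0.03628 = 0.077170 kg/m²/yr.
Box D: F(D→E) = (0.077170 + 0.04367) − 0.03219 = 0.088650 kg/m²/yr.
Box E throughput = its input = 0.088650 kg/m²/yr; τ = 15.33 / 0.088650 = 172.9 yr.

173 yr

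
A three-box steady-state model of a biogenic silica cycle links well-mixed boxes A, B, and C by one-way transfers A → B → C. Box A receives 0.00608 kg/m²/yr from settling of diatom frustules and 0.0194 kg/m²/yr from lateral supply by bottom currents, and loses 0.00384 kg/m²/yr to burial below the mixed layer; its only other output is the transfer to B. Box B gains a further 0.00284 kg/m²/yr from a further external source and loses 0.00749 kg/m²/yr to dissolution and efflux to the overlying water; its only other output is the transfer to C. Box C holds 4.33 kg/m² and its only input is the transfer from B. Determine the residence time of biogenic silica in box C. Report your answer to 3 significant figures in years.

255 yr

Box A: F(A→B) = (0.00608 + 0.0194) − 0.00384 = 0.021640 kg/m²/yr.
Box B: F(B→C) = (0.021640 + 0.00284) − 0.00749 = 0.016990 kg/m²/yr.
Box C throughput = its input = 0.016990 kg/m²/yr; τ = 4.33 / 0.016990 = 254.9 yr.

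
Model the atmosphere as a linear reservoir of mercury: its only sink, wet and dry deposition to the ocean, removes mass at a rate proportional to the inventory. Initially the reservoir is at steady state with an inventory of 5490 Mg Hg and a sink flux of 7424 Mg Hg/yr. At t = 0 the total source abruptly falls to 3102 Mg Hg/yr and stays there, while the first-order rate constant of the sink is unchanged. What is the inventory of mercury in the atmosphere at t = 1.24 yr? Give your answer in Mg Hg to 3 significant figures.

2890 Mg Hg

The sink rate constant is k = F₀/M₀ = 7424/5490 = 1.352 yr⁻¹.
Solving dM/dt = F₁ − kM with M(0) = M₀ gives M(t) = F₁/k + (M₀ − F₁/k)·e^(−kt).
F₁/k = 3102/1.352 = 2293.9 Mg Hg; kt = 1.352 × 1.24 = 1.677, e^(−kt) = 0.1870.
M(1.24) = 2293.9 + (5490 − 2293.9) × 0.1870 = 2293.9 + 597.6 = 2891.5 Mg Hg.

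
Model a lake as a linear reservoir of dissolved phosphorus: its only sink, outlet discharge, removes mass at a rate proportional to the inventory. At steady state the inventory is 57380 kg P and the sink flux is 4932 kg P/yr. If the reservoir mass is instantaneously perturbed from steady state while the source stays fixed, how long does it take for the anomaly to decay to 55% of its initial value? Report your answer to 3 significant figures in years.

6.96 yr

For a linear reservoir the anomaly decays as exp(−t/τ) with τ = M/F = 57380/4932 = 11.63 yr.
exp(−t/τ) = 0.55 ⇒ t = −τ ln(0.55) = 11.63 × 0.5978 = 6.955 yr.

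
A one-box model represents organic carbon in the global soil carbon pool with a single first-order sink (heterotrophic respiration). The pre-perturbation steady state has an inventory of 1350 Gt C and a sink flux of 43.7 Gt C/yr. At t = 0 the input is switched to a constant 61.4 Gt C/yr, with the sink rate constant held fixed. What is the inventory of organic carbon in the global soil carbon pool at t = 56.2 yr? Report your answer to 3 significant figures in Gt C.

τ = M₀/F₀ = 1350/43.7 = 30.89 yr; rate constant k = 1/τ.
New steady state M_∞ = F₁/k = F₁·τ = 61.4 × 30.89 = 1896.8 Gt C.
M(t) = M_∞ + (M₀ − M_∞)·e^(−t/τ); t/τ = 56.2/30.89 = 1.819, so e^(−t/τ) = 0.1622.
M(t) = 1896.8 − 546.8 × 0.1622 = 1808.1 Gt C.

1810 Gt C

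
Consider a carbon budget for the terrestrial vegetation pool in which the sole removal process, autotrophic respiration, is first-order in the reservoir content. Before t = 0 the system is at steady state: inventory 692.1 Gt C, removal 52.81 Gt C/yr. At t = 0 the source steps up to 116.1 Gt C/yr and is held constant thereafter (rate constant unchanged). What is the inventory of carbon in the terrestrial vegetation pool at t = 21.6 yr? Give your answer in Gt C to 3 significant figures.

Residence time τ = M₀/F₀ = 13.11 yr. The eventual steady state is M_∞ = M₀·(F₁/F₀) = 692.1 × 116.1/52.81 = 1521.5 Gt C.
The anomaly ΔM(t) = M(t) − M_∞ decays as ΔM₀·e^(−t/τ) with ΔM₀ = 692.1 − 1521.5 = −829.4 Gt C.
At t = 21.6 yr, e^(−t/τ) = e^(−1.648) = 0.1924, so ΔM = −159.6 Gt C and M = 1521.5 − 159.6 = 1362.0 Gt C.

1360 Gt C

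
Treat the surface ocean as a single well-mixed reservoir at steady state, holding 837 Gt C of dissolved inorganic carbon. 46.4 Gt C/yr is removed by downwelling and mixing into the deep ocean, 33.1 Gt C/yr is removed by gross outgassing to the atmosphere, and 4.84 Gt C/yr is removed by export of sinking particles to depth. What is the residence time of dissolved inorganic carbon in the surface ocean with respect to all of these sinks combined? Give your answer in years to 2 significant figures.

Total removal flux = 46.4 + 33.1 + 4.84 = 84.340 Gt C/yr.
τ = M / ΣF_out = 837 / 84.340 = 9.924 yr.

9.9 yr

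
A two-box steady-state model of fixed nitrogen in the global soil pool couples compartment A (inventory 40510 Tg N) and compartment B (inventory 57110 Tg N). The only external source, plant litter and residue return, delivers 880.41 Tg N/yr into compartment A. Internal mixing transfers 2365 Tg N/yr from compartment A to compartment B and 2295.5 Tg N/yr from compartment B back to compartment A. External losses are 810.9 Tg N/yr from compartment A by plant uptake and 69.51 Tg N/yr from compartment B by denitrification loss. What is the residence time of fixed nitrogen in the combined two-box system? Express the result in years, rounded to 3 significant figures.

111 yr

For the system as a whole, the A↔B exchange is internal and contributes nothing to the throughput; only the external sinks remove mass.
M_total = 40510 + 57110 = 97620 Tg N.
ΣF_external_out = 810.9 + 69.51 = 880.41 Tg N/yr.
τ = M_total / ΣF_ext = 97620 / 880.41 = 110.9 yr.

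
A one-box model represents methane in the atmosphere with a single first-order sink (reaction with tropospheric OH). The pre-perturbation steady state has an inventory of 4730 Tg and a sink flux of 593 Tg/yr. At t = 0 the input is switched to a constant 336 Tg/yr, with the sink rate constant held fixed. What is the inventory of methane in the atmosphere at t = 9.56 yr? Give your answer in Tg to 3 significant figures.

3300 Tg

τ = M₀/F₀ = 4730/593 = 7.976 yr; rate constant k = 1/τ.
New steady state M_∞ = F₁/k = F₁·τ = 336 × 7.976 = 2680.1 Tg.
M(t) = M_∞ + (M₀ − M_∞)·e^(−t/τ); t/τ = 9.56/7.976 = 1.199, so e^(−t/τ) = 0.3016.
M(t) = 2680.1 + 2050 × 0.3016 = 3298.4 Tg.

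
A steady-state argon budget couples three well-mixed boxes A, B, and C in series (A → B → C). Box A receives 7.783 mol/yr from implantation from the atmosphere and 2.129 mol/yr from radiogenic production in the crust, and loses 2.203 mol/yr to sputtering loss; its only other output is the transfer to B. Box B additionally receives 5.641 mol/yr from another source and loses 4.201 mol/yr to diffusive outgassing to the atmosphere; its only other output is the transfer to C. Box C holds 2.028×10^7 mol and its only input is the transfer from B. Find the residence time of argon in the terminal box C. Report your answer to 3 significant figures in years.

Box A: F(A→B) = (7.783 + 2.129) − 2.203 = 7.7090 mol/yr.
Box B: F(B→C) = (7.7090 + 5.641) − 4.201 = 9.1490 mol/yr.
Box C throughput = its input = 9.1490 mol/yr; τ = 2.028×10^7 / 9.1490 = 2.217×10^6 yr.

2.22×10^6 yr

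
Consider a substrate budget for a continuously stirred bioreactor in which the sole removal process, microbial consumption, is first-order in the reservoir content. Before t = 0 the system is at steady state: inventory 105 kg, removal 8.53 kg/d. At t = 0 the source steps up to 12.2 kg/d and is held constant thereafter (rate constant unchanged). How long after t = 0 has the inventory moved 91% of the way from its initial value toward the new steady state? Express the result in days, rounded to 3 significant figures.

29.6 d

τ = M₀/F₀ = 105/8.53 = 12.31 d.
The remaining gap fraction is e^(−t/τ); 91% covered ⇒ e^(−t/τ) = 0.0900.
t = −τ ln(0.0900) = 12.31 × 2.408 = 29.64 d.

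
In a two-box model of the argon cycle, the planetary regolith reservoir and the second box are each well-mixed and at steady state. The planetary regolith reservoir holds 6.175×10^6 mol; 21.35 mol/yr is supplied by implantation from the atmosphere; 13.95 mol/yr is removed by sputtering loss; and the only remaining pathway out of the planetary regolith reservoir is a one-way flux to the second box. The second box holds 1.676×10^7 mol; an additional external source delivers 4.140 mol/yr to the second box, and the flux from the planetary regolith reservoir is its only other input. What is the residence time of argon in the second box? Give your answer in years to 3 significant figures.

Balance the planetary regolith reservoir: ΣF_in = 21.350 mol/yr.
Flux to the second box = ΣF_in − (13.95) = 7.4000 mol/yr.
Total input to the second box = 7.4000 + 4.140 = 11.540 mol/yr; at steady state this equals its total output.
τ = M / F = 1.676×10^7 / 11.540 = 1.452×10^6 yr.

1.45×10^6 yr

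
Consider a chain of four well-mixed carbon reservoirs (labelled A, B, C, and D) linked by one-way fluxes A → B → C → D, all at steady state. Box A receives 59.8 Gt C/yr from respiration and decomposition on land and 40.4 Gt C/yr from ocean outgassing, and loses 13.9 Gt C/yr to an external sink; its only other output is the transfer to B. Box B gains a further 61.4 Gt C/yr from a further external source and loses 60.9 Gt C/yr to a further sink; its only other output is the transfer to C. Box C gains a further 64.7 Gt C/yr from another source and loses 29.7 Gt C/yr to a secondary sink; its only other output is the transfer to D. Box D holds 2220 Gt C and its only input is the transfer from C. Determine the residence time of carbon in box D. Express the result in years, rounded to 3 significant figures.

Box A: F(A→B) = (59.8 + 40.4) − 13.9 = 86.300 Gt C/yr.
Box B: F(B→C) = (86.300 + 61.4) − 60.9 = 86.800 Gt C/yr.
Box C: F(C→D) = (86.800 + 64.7) − 29.7 = 121.80 Gt C/yr.
Box D throughput = its input = 121.80 Gt C/yr; τ = 2220 / 121.80 = 18.23 yr.

18.2 yr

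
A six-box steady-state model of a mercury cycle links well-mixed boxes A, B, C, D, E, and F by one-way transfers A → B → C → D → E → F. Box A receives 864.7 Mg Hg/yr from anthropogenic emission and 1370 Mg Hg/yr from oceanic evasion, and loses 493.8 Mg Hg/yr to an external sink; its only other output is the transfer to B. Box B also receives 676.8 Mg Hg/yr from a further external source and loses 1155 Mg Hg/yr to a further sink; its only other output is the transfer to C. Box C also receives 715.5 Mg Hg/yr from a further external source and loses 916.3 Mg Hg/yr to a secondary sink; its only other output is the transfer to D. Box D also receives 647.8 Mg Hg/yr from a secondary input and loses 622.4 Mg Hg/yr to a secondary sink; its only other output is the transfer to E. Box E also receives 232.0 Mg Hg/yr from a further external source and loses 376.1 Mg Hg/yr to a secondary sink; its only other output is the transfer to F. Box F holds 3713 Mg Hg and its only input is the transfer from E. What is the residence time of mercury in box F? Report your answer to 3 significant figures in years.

3.94 yr

Box A: F(A→B) = (864.7 + 1370) − 493.8 = 1740.9 Mg Hg/yr.
Box B: F(B→C) = (1740.9 + 676.8) − 1155 = 1262.7 Mg Hg/yr.
Box C: F(C→D) = (1262.7 + 715.5) − 916.3 = 1061.9 Mg Hg/yr.
Box D: F(D→E) = (1061.9 + 647.8) − 622.4 = 1087.3 Mg Hg/yr.
Box E: F(E→F) = (1087.3 + 232.0) − 376.1 = 943.20 Mg Hg/yr.
Box F throughput = its input = 943.20 Mg Hg/yr; τ = 3713 / 943.20 = 3.937 yr.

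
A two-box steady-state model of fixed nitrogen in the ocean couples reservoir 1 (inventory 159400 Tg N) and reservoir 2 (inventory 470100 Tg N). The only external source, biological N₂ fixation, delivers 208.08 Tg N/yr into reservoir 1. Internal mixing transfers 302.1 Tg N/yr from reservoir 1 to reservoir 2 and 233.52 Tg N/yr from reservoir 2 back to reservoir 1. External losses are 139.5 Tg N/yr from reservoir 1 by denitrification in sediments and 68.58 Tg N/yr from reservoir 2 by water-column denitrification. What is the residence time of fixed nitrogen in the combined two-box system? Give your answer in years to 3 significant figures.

Treat the two boxes together as one reservoir: the mixing fluxes between them are internal recycling, so τ = ΣM / Σ(external losses).
M_total = 159400 + 470100 = 629500 Tg N.
ΣF_external_out = 139.5 + 68.58 = 208.08 Tg N/yr.
τ = M_total / ΣF_ext = 629500 / 208.08 = 3025 yr.

3030 yr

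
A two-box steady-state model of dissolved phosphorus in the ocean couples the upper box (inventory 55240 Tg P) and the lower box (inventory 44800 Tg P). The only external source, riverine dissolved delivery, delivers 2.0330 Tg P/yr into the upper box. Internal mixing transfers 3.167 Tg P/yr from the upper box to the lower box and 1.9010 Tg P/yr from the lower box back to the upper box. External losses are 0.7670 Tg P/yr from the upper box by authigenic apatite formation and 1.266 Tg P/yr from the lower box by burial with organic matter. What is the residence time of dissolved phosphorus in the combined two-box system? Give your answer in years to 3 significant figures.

49200 yr

Treat the two boxes together as one reservoir: the mixing fluxes between them are internal recycling, so τ = ΣM / Σ(external losses).
M_total = 55240 + 44800 = 100040 Tg P.
ΣF_external_out = 0.7670 + 1.266 = 2.0330 Tg P/yr.
τ = M_total / ΣF_ext = 100040 / 2.0330 = 49210 yr.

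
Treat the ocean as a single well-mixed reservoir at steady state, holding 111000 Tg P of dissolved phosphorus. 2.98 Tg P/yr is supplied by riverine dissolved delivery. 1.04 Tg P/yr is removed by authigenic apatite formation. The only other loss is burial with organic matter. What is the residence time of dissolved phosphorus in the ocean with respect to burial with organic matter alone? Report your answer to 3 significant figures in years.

57200 yr

At steady state ΣF_in = ΣF_out.
ΣF_in = 2.9800 Tg P/yr.
Burial with organic matter flux = ΣF_in − (1.04) = 2.9800 − 1.040 = 1.940 Tg P/yr.
τ = M / F = 111000 / 1.940 = 57220 yr.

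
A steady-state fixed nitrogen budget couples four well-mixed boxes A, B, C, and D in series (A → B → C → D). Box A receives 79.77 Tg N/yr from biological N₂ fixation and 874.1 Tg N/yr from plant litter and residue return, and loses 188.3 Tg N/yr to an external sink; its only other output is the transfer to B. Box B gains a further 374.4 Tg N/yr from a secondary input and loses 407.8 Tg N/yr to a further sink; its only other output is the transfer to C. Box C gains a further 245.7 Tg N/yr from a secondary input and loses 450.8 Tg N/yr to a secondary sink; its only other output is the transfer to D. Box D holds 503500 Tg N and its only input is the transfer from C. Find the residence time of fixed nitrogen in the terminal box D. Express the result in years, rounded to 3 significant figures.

955 yr

Box A: F(A→B) = (79.77 + 874.1) − 188.3 = 765.57 Tg N/yr.
Box B: F(B→C) = (765.57 + 374.4) − 407.8 = 732.17 Tg N/yr.
Box C: F(C→D) = (732.17 + 245.7) − 450.8 = 527.07 Tg N/yr.
Box D throughput = its input = 527.07 Tg N/yr; τ = 503500 / 527.07 = 955.3 yr.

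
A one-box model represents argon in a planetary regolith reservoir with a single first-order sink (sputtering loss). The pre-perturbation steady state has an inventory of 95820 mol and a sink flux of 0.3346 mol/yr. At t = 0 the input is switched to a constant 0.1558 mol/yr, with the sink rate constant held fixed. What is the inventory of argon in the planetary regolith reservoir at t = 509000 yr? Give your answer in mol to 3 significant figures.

τ = M₀/F₀ = 95820/0.3346 = 286400 yr; rate constant k = 1/τ.
New steady state M_∞ = F₁/k = F₁·τ = 0.1558 × 286400 = 44617 mol.
M(t) = M_∞ + (M₀ − M_∞)·e^(−t/τ); t/τ = 509000/286400 = 1.777, so e^(−t/τ) = 0.1691.
M(t) = 44617 + 51200 × 0.1691 = 53274 mol.

53300 mol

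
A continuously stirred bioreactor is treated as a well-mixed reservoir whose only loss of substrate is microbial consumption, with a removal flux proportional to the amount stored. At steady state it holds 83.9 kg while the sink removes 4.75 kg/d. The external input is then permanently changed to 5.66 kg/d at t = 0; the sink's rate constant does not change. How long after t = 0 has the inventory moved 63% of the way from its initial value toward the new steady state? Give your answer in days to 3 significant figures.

τ = M₀/F₀ = 83.9/4.75 = 17.66 d.
The remaining gap fraction is e^(−t/τ); 63% covered ⇒ e^(−t/τ) = 0.370.
t = −τ ln(0.370) = 17.66 × 0.9943 = 17.56 d.

17.6 d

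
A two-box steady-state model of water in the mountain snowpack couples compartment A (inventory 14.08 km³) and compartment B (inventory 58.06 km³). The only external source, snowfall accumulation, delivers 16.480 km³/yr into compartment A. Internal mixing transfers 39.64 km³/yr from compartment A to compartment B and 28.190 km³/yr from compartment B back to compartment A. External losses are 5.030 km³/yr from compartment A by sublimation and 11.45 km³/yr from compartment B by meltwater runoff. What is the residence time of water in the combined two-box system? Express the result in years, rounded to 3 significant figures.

4.38 yr

For the system as a whole, the A↔B exchange is internal and contributes nothing to the throughput; only the external sinks remove mass.
M_total = 14.08 + 58.06 = 72.140 km³.
ΣF_external_out = 5.030 + 11.45 = 16.480 km³/yr.
τ = M_total / ΣF_ext = 72.140 / 16.480 = 4.377 yr.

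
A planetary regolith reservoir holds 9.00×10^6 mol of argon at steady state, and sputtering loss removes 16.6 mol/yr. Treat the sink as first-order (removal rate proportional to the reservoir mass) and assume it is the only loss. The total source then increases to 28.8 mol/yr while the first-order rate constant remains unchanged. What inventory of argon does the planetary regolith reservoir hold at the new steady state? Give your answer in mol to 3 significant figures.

1.56×10^7 mol

Rate constant k = F/M = 16.6 / 9.00×10^6 = 1.844×10^-6 yr⁻¹.
At the new steady state, source = k·M_new ⇒ M_new = 28.8 / 1.844×10^-6 = 1.561×10^7 mol.
(Equivalently M_new = M × F_new/F_old = 9.00×10^6 × 28.8/16.6.)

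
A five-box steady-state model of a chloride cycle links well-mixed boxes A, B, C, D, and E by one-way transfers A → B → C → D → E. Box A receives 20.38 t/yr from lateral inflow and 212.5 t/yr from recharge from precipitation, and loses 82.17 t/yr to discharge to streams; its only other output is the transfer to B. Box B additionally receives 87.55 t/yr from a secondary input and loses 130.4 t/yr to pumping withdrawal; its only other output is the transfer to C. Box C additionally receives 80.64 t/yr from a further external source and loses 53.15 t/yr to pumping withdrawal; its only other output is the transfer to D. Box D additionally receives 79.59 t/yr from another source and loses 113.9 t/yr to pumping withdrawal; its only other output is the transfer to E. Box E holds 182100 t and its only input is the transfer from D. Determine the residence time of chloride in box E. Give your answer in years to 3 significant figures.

Box A: F(A→B) = (20.38 + 212.5) − 82.17 = 150.71 t/yr.
Box B: F(B→C) = (150.71 + 87.55) − 130.4 = 107.86 t/yr.
Box C: F(C→D) = (107.86 + 80.64) − 53.15 = 135.35 t/yr.
Box D: F(D→E) = (135.35 + 79.59) − 113.9 = 101.04 t/yr.
Box E throughput = its input = 101.04 t/yr; τ = 182100 / 101.04 = 1802 yr.

1800 yr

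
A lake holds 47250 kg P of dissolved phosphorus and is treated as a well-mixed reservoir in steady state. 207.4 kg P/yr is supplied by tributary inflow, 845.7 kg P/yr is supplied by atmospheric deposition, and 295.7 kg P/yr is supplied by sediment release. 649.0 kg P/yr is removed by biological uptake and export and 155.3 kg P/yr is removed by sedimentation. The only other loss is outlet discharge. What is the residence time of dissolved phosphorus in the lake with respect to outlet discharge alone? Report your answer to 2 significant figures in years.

At steady state ΣF_in = ΣF_out.
ΣF_in = 207.4 + 845.7 + 295.7 = 1348.8 kg P/yr.
Outlet discharge flux = ΣF_in − (649.0 + 155.3) = 1348.8 − 804.3 = 544.5 kg P/yr.
τ = M / F = 47250 / 544.5 = 86.78 yr.

87 yr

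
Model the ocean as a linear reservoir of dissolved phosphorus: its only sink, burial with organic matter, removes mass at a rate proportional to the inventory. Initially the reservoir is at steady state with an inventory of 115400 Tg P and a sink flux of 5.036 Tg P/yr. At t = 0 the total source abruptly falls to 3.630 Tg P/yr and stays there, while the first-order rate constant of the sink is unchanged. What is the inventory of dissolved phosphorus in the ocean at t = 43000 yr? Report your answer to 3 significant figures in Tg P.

88100 Tg P

Residence time τ = M₀/F₀ = 22920 yr. The eventual steady state is M_∞ = M₀·(F₁/F₀) = 115400 × 3.630/5.036 = 83181 Tg P.
The anomaly ΔM(t) = M(t) − M_∞ decays as ΔM₀·e^(−t/τ) with ΔM₀ = 115400 − 83181 = 32220 Tg P.
At t = 43000 yr, e^(−t/τ) = e^(−1.876) = 0.1531, so ΔM = 4933 Tg P and M = 83181 + 4933 = 88115 Tg P.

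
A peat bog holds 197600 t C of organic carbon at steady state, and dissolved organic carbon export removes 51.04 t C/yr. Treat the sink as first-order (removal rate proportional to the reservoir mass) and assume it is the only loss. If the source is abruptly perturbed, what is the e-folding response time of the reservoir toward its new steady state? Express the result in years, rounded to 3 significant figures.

For a linear reservoir the response time equals the residence time τ = M/F.
τ = 197600 / 51.04 = 3871 yr.

3870 yr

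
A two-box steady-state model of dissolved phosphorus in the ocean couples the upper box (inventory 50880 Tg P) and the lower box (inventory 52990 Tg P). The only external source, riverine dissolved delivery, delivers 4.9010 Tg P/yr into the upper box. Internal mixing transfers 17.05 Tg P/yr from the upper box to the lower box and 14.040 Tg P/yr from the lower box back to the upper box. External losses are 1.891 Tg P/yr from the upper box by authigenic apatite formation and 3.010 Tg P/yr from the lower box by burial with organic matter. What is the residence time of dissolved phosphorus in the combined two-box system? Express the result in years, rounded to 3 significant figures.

21200 yr

For the system as a whole, the A↔B exchange is internal and contributes nothing to the throughput; only the external sinks remove mass.
M_total = 50880 + 52990 = 103870 Tg P.
ΣF_external_out = 1.891 + 3.010 = 4.9010 Tg P/yr.
τ = M_total / ΣF_ext = 103870 / 4.9010 = 21190 yr.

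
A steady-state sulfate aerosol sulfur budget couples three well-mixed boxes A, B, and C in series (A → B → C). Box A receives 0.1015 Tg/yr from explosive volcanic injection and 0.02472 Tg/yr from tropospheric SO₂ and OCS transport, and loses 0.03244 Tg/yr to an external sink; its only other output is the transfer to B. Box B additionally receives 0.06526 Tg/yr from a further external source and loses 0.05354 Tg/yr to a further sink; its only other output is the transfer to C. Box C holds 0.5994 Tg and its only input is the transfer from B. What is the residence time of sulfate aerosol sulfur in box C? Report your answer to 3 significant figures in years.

Box A: F(A→B) = (0.1015 + 0.02472) − 0.03244 = 0.093780 Tg/yr.
Box B: F(B→C) = (0.093780 + 0.06526) − 0.05354 = 0.10550 Tg/yr.
Box C throughput = its input = 0.10550 Tg/yr; τ = 0.5994 / 0.10550 = 5.682 yr.

5.68 yr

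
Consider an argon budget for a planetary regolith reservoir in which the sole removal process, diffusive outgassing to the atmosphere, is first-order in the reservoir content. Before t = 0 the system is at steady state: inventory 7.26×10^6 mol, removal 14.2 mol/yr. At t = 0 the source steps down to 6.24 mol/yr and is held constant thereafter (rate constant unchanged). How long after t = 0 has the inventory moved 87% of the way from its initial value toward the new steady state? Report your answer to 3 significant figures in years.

τ = M₀/F₀ = 7.26×10^6/14.2 = 511300 yr.
The remaining gap fraction is e^(−t/τ); 87% covered ⇒ e^(−t/τ) = 0.130.
t = −τ ln(0.130) = 511300 × 2.040 = 1.043×10^6 yr.

1.04×10^6 yr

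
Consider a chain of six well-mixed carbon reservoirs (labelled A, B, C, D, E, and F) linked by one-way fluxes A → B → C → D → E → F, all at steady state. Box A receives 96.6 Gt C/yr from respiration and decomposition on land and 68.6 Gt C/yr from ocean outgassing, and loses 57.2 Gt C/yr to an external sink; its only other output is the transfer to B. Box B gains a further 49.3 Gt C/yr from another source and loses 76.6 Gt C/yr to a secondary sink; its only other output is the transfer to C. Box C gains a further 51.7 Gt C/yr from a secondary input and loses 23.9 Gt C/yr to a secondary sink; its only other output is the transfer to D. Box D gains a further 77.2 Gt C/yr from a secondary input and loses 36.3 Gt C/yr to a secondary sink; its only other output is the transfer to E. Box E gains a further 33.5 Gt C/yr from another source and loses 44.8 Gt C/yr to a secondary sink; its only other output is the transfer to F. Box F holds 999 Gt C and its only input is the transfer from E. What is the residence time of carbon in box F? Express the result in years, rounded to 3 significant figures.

7.23 yr

Box A: F(A→B) = (96.6 + 68.6) − 57.2 = 108.00 Gt C/yr.
Box B: F(B→C) = (108.00 + 49.3) − 76.6 = 80.700 Gt C/yr.
Box C: F(C→D) = (80.700 + 51.7) − 23.9 = 108.50 Gt C/yr.
Box D: F(D→E) = (108.50 + 77.2) − 36.3 = 149.40 Gt C/yr.
Box E: F(E→F) = (149.40 + 33.5) − 44.8 = 138.10 Gt C/yr.
Box F throughput = its input = 138.10 Gt C/yr; τ = 999 / 138.10 = 7.234 yr.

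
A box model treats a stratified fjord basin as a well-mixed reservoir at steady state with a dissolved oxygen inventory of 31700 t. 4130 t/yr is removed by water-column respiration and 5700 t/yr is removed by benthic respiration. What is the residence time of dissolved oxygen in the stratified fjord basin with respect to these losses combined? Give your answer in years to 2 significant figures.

3.2 yr

Total removal = 4130 + 5700 = 9830.0 t/yr.
τ = M / ΣF_out = 31700 / 9830.0 = 3.225 yr.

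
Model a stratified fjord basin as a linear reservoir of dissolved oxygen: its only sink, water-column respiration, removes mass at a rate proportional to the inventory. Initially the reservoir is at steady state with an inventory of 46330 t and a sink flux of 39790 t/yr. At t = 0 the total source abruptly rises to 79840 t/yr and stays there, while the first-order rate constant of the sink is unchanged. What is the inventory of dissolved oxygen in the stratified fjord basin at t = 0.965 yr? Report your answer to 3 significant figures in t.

72600 t

τ = M₀/F₀ = 46330/39790 = 1.164 yr; rate constant k = 1/τ.
New steady state M_∞ = F₁/k = F₁·τ = 79840 × 1.164 = 92963 t.
M(t) = M_∞ + (M₀ − M_∞)·e^(−t/τ); t/τ = 0.965/1.164 = 0.8288, so e^(−t/τ) = 0.4366.
M(t) = 92963 − 46630 × 0.4366 = 72604 t.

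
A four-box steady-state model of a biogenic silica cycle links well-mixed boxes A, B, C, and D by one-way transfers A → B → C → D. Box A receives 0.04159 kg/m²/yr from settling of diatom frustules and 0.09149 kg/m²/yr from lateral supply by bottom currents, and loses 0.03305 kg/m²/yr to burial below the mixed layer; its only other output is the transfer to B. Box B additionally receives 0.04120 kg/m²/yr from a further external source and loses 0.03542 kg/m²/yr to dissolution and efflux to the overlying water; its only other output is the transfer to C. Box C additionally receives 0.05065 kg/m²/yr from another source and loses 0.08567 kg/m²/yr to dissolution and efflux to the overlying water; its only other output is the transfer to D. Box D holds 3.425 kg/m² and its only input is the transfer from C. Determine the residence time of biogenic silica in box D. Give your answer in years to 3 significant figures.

48.4 yr

Box A: F(A→B) = (0.04159 + 0.09149) − 0.03305 = 0.10003 kg/m²/yr.
Box B: F(B→C) = (0.10003 + 0.04120) − 0.03542 = 0.10581 kg/m²/yr.
Box C: F(C→D) = (0.10581 + 0.05065) − 0.08567 = 0.070790 kg/m²/yr.
Box D throughput = its input = 0.070790 kg/m²/yr; τ = 3.425 / 0.070790 = 48.38 yr.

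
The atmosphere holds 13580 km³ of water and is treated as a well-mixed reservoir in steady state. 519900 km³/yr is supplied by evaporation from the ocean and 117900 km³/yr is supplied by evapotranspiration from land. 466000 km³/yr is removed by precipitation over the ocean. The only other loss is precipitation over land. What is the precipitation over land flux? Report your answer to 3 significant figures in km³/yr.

172000 km³/yr

At steady state ΣF_in = ΣF_out.
ΣF_in = 519900 + 117900 = 637800 km³/yr.
Precipitation over land flux = ΣF_in − (466000) = 637800 − 466000 = 171800 km³/yr.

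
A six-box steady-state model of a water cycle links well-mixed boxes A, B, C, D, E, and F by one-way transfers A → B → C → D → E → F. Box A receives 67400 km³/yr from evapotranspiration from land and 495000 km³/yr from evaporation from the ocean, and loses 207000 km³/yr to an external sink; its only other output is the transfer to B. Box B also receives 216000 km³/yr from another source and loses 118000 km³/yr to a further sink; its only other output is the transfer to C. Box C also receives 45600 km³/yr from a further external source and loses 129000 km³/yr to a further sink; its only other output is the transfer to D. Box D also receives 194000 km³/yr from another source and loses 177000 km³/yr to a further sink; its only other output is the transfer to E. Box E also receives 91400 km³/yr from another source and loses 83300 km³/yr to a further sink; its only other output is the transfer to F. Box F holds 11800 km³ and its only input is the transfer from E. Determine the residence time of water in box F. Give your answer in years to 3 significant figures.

Box A: F(A→B) = (67400 + 495000) − 207000 = 355400 km³/yr.
Box B: F(B→C) = (355400 + 216000) − 118000 = 453400 km³/yr.
Box C: F(C→D) = (453400 + 45600) − 129000 = 370000 km³/yr.
Box D: F(D→E) = (370000 + 194000) − 177000 = 387000 km³/yr.
Box E: F(E→F) = (387000 + 91400) − 83300 = 395100 km³/yr.
Box F throughput = its input = 395100 km³/yr; τ = 11800 / 395100 = 0.02987 yr.

0.0299 yr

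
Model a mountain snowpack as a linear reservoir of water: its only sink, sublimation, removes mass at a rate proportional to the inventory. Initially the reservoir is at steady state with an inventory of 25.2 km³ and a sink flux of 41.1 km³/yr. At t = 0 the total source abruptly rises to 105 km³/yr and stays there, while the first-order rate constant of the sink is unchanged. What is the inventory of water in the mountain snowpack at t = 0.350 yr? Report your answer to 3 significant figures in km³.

Residence time τ = M₀/F₀ = 0.6131 yr. The eventual steady state is M_∞ = M₀·(F₁/F₀) = 25.2 × 105/41.1 = 64.380 km³.
The anomaly ΔM(t) = M(t) − M_∞ decays as ΔM₀·e^(−t/τ) with ΔM₀ = 25.2 − 64.380 = −39.18 km³.
At t = 0.350 yr, e^(−t/τ) = e^(−0.5708) = 0.5651, so ΔM = −22.14 km³ and M = 64.380 − 22.14 = 42.241 km³.

42.2 km³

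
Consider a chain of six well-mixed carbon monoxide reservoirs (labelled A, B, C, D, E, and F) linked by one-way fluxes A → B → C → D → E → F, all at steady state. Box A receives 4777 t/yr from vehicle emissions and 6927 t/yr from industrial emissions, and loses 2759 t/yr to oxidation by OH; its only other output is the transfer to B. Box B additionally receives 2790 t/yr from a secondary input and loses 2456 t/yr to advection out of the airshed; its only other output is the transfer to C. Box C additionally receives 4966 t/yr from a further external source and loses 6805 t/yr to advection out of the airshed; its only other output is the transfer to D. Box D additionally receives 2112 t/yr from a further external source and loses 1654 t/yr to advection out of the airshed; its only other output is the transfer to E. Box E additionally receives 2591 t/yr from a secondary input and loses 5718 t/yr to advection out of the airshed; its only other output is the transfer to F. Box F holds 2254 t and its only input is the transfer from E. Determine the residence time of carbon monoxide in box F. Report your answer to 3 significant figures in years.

Box A: F(A→B) = (4777 + 6927) − 2759 = 8945.0 t/yr.
Box B: F(B→C) = (8945.0 + 2790) − 2456 = 9279.0 t/yr.
Box C: F(C→D) = (9279.0 + 4966) − 6805 = 7440.0 t/yr.
Box D: F(D→E) = (7440.0 + 2112) − 1654 = 7898.0 t/yr.
Box E: F(E→F) = (7898.0 + 2591) − 5718 = 4771.0 t/yr.
Box F throughput = its input = 4771.0 t/yr; τ = 2254 / 4771.0 = 0.4724 yr.

0.472 yr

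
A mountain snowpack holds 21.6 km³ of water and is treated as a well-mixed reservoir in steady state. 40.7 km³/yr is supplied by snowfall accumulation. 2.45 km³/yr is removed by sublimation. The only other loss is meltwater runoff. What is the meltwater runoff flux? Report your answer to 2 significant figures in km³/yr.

38 km³/yr

At steady state ΣF_in = ΣF_out.
ΣF_in = 40.700 km³/yr.
Meltwater runoff flux = ΣF_in − (2.45) = 40.700 − 2.450 = 38.25 km³/yr.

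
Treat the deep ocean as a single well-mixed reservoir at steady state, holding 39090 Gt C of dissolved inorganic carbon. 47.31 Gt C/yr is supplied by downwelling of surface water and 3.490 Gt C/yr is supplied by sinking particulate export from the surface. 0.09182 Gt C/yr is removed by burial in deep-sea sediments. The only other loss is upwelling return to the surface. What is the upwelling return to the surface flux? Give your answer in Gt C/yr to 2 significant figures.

At steady state ΣF_in = ΣF_out.
ΣF_in = 47.31 + 3.490 = 50.800 Gt C/yr.
Upwelling return to the surface flux = ΣF_in − (0.09182) = 50.800 − 0.09182 = 50.71 Gt C/yr.

51 Gt C/yr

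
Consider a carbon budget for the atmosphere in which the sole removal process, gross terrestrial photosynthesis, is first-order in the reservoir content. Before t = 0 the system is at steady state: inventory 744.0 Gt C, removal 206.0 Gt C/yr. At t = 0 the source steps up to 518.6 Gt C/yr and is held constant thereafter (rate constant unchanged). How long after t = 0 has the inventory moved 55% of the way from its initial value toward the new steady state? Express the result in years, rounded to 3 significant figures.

τ = M₀/F₀ = 744.0/206.0 = 3.612 yr.
The remaining gap fraction is e^(−t/τ); 55% covered ⇒ e^(−t/τ) = 0.450.
t = −τ ln(0.450) = 3.612 × 0.7985 = 2.884 yr.

2.88 yr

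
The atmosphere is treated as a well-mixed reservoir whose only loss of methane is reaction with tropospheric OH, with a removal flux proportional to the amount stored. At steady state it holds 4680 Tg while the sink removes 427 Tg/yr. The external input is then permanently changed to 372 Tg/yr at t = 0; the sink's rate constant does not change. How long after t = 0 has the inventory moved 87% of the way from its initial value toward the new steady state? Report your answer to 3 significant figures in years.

τ = M₀/F₀ = 4680/427 = 10.96 yr.
The remaining gap fraction is e^(−t/τ); 87% covered ⇒ e^(−t/τ) = 0.130.
t = −τ ln(0.130) = 10.96 × 2.040 = 22.36 yr.

22.4 yr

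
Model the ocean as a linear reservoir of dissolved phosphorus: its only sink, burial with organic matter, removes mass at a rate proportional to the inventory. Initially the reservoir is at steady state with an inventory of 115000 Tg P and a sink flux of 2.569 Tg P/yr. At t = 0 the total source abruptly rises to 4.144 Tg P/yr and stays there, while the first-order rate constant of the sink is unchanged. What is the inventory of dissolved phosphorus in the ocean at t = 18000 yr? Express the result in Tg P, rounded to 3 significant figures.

138000 Tg P

The sink rate constant is k = F₀/M₀ = 2.569/115000 = 2.234×10^-5 yr⁻¹.
Solving dM/dt = F₁ − kM with M(0) = M₀ gives M(t) = F₁/k + (M₀ − F₁/k)·e^(−kt).
F₁/k = 4.144/2.234×10^-5 = 185500 Tg P; kt = 2.234×10^-5 × 18000 = 0.4021, e^(−kt) = 0.6689.
M(18000) = 185500 + (115000 − 185500) × 0.6689 = 185500 − 47160 = 138340 Tg P.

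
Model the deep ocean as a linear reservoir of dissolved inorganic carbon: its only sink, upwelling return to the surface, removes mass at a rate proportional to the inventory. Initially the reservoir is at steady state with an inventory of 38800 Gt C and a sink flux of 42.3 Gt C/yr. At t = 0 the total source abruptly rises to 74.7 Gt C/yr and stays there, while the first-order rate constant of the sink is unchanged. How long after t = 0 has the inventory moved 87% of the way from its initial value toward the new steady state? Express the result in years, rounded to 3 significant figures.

τ = M₀/F₀ = 38800/42.3 = 917.3 yr.
The remaining gap fraction is e^(−t/τ); 87% covered ⇒ e^(−t/τ) = 0.130.
t = −τ ln(0.130) = 917.3 × 2.040 = 1871 yr.

1870 yr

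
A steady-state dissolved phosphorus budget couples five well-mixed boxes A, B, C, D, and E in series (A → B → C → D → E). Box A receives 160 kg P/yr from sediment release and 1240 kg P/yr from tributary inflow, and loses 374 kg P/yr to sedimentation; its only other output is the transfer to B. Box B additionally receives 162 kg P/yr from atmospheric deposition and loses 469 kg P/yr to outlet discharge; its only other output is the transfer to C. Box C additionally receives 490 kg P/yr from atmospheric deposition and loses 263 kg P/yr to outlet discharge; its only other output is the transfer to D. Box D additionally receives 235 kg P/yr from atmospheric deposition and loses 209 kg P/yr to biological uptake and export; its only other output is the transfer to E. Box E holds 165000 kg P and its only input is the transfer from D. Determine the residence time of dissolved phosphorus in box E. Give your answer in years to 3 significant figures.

170 yr

Box A: F(A→B) = (160 + 1240) − 374 = 1026.0 kg P/yr.
Box B: F(B→C) = (1026.0 + 162) − 469 = 719.00 kg P/yr.
Box C: F(C→D) = (719.00 + 490) − 263 = 946.00 kg P/yr.
Box D: F(D→E) = (946.00 + 235) − 209 = 972.00 kg P/yr.
Box E throughput = its input = 972.00 kg P/yr; τ = 165000 / 972.00 = 169.8 yr.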